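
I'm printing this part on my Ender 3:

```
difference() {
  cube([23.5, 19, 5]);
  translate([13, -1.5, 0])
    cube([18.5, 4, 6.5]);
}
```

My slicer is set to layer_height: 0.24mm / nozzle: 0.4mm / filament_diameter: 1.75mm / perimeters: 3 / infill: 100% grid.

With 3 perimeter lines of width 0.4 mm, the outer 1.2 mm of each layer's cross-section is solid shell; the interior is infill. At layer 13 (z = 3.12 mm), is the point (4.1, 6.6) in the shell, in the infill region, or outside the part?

At z = 3.12 mm: the cube is present — its section is the full 23.5×19 rectangle; the cube at (13, -1.5) (footprint 18.5×4) is included at this height; After the difference (first − rest): starting from the 23.5×19 cube, the 18.5×4 cube at (13, -1.5) partially overlaps it — only the 26.25 mm² overlap (of its 74.00 mm²) is removed, clipping the outline — 1 connected region. Overall, the cross-section is a single solid region. The nearest boundary edge runs (0.00, 0.00)→(0.00, 19.00); distance from the point to it = 4.10 mm. The point is inside the cross-section and 4.10 mm from the nearest boundary — more than the 1.2 mm shell width (3 × 0.4), so it's in the infill interior.

infill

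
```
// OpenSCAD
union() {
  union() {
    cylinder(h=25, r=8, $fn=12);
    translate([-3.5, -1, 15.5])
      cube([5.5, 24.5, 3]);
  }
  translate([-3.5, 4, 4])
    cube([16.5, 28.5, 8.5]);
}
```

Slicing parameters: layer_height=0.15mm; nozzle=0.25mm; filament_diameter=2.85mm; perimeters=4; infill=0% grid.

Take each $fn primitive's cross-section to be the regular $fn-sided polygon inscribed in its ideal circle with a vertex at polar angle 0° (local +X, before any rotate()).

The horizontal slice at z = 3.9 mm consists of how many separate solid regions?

1

At z = 3.9 mm: the r=8 cylinder contributes a regular 12-gon of circumradius 8; the cube at (-3.5, -1) is not intersected at this z (z outside [15.5, 18.5]); Combining (union): only the r=8 cylinder is present, so the union is just that shape — 1 connected region; the cube at (-3.5, 4) is not intersected at this z (z outside [4, 12.5]); Taking the union: only that combined region is present, so the union is just that shape — 1 connected region. The result has 1 disconnected region.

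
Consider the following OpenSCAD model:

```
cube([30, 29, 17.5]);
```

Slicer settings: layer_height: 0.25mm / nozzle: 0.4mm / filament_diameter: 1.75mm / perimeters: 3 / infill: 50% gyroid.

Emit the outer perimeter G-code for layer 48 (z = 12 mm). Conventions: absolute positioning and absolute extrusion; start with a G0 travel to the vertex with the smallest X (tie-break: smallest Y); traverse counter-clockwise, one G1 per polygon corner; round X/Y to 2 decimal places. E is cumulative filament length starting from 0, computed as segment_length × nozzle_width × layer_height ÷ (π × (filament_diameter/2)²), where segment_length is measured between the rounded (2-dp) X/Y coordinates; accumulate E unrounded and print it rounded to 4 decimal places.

At z = 12 mm: the 30×29 cube contributes its full rectangle. The outline is a single polygon with 4 vertices. Extrusion per mm of travel: 0.4 × 0.25 / (π × 0.875²) = 0.041575. Accumulating E over each segment gives final E = 4.9059.

G0 X0.00 Y0.00 Z12.00
G1 X30.00 Y0.00 E1.2473
G1 X30.00 Y29.00 E2.4529
G1 X0.00 Y29.00 E3.7002
G1 X0.00 Y0.00 E4.9059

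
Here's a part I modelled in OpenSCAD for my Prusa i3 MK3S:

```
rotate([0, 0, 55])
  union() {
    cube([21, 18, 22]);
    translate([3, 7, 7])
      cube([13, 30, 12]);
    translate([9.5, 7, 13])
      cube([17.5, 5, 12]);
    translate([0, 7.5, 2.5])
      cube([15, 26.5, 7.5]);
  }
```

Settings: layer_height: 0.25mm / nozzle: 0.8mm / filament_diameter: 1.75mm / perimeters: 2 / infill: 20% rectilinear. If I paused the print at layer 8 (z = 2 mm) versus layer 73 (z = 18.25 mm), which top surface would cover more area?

layer 73 (z = 18.25 mm)

Layer 8 (z = 2): the 21×18 cube contributes its full rectangle (area 378.00 mm²); the cube at (3, 7) does not reach this height (z outside [7, 19]); the cube at (9.5, 7) is not intersected at this z (z outside [13, 25]); the cube at (0, 7.5) is absent (z outside [2.5, 10]); Taking the union: only the 21×18 cube is present, so the union is just that shape — area = 378.00 mm²; (whole slice rotated 55° about Z — lengths, areas and connectivity unchanged). So its area = 378.00 mm². Layer 73 (z = 18.25): the cube is present — its section is the full 21×18 rectangle (area 378.00 mm²); the cube at (3, 7) (footprint 13×30) is included at this height (area 390.00 mm²); the cube at (9.5, 7) (footprint 17.5×5) is included at this height (area 87.50 mm²); the cube at (0, 7.5) is absent (z outside [2.5, 10]); Combining (union): the regions partially overlap — summed areas 855.50 mm² minus the doubly-counted overlap 200.50 mm² gives 655.00 mm² — area = 655.00 mm²; (whole slice rotated 55° about Z — lengths, areas and connectivity unchanged). So its area = 655.00 mm². Layer 73 is larger (655.00 vs 378.00 mm²).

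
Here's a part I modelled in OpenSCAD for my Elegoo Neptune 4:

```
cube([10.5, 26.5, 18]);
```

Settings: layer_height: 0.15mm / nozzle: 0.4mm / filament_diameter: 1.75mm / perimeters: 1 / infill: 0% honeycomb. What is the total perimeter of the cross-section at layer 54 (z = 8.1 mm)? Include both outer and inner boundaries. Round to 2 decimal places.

74.00 mm

At z = 8.1 mm: the 10.5×26.5 cube contributes its full rectangle (perimeter 74.00 mm). Overall, the cross-section is a single solid region. Total boundary length (outer) = 74.00 mm.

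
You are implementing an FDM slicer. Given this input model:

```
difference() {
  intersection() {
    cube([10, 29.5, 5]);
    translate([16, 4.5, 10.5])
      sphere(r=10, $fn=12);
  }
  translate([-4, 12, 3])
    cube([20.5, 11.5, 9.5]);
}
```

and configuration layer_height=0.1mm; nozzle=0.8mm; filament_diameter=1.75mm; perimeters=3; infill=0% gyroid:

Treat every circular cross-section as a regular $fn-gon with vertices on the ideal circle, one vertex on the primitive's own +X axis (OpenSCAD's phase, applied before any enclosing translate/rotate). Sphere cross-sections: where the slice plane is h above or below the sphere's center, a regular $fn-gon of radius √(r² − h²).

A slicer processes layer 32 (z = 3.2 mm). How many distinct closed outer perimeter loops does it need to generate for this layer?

At z = 3.2 mm: the 10×29.5 cube contributes its full rectangle; the r=10 sphere at (16, 4.5) slices to a regular 12-gon of circumradius 6.834 (√(r²−h²) with h=7.3 from center); Taking the intersection: the r=10 sphere at (16, 4.5) partially overlaps the 10×29.5 cube; clipping to the common part keeps 2.60 mm² — 1 connected region; the cube at (-4, 12) is present — its section is the full 20.5×11.5 rectangle; Subtracting the remaining from the first: starting from the result so far, the 20.5×11.5 cube at (-4, 12) misses the remaining region (no effect) — 1 connected region. The result has 1 disconnected region.

1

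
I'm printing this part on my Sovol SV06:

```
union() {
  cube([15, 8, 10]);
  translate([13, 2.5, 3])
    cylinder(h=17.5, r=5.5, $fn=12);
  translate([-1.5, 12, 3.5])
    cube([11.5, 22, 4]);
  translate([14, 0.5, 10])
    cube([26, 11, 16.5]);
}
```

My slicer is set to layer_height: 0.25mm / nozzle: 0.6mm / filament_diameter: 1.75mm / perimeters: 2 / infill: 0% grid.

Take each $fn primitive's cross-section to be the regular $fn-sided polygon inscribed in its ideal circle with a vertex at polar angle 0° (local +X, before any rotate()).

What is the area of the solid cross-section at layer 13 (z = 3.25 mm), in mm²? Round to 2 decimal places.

159.69 mm²

At z = 3.25 mm: the 15×8 cube contributes its full rectangle (area 120.00 mm²); the r=5.5 cylinder at (13, 2.5) gives a regular 12-gon of circumradius 5.5 (constant along its height) (area = (12/2)·5.500²·sin(360°/12) = 90.75 mm²); the cube at (-1.5, 12) is not intersected at this z (z outside [3.5, 7.5]); the cube at (14, 0.5) is absent (z outside [10, 26.5]); Taking the union: the regions partially overlap — summed areas 210.75 mm² minus the doubly-counted overlap 51.06 mm² gives 159.69 mm² — area = 159.69 mm². Overall, the cross-section is a single solid region. Net area = 159.69 mm².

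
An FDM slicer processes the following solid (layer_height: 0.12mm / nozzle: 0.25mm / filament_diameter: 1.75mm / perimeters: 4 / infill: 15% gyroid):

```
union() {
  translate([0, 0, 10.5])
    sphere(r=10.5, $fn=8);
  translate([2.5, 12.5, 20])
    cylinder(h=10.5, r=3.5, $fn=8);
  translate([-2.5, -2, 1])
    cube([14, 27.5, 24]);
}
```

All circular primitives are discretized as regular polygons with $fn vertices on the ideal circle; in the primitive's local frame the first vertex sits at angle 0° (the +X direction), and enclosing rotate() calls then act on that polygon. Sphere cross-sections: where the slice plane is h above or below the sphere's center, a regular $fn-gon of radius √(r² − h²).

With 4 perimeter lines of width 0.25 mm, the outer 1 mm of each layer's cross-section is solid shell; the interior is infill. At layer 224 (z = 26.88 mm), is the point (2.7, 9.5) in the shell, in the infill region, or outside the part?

shell

At z = 26.88 mm: the sphere does not reach this height (|z−center|=16.380 > r=10.5); the cylinder at (2.5, 12.5): section is a regular 8-gon, circumradius r=3.5; the cube at (-2.5, -2) does not reach this height (z outside [1, 25]); Taking the union: only the r=3.5 cylinder at (2.5, 12.5) is present, so the union is just that shape — 1 connected region. Overall, the cross-section is a single solid region. The nearest boundary edge runs (2.50, 9.00)→(4.97, 10.03); distance from the point to it = 0.39 mm. The point is inside the cross-section, 0.39 mm from the nearest boundary — within the 1 mm shell band (4 × 0.25).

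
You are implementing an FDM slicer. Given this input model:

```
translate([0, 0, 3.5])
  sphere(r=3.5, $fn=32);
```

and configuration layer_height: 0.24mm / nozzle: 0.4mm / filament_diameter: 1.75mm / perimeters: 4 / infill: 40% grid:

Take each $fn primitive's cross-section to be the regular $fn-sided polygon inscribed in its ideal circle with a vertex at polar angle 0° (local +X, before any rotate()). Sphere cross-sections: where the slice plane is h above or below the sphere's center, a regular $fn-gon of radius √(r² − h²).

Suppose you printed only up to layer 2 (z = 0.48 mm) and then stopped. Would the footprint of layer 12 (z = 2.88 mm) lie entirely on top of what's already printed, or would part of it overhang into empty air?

part overhangs

Compare the two slices. At z = 0.48: the sphere: section is a regular 32-gon, circumradius = √(r²−h²) = √(3.5²−3.02²) = 1.769 (area = (32/2)·1.769²·sin(360°/32) = 9.77 mm²). At z = 2.88: the r=3.5 sphere contributes a regular 32-gon of circumradius √(3.5²−0.62²) = 3.445 (area = (32/2)·3.445²·sin(360°/32) = 37.04 mm²). Checking containment: at z = 2.88 the cross-section extends beyond the z = 0.48 cross-section by about 27.27 mm².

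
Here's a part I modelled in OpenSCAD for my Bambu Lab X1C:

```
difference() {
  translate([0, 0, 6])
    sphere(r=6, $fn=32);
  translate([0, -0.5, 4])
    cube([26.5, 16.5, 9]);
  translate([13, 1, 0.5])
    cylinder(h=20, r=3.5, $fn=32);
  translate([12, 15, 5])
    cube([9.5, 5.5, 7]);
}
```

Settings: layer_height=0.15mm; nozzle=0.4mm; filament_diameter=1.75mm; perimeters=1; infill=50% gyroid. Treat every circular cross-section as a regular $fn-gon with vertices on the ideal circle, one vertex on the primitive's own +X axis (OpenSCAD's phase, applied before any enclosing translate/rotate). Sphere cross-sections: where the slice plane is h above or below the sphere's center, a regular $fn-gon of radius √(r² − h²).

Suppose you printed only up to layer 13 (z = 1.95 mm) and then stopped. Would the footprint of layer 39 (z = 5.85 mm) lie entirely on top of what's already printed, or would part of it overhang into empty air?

Compare the two slices. At z = 1.95: the r=6 sphere contributes a regular 32-gon of circumradius √(6²−4.05²) = 4.427 (area = (32/2)·4.427²·sin(360°/32) = 61.17 mm²); the cube at (0, -0.5) is not intersected at this z (z outside [4, 13]); the r=3.5 cylinder at (13, 1) gives a regular 32-gon of circumradius 3.5 (constant along its height) (area = (32/2)·3.500²·sin(360°/32) = 38.24 mm²); the cube at (12, 15) is absent (z outside [5, 12]); Subtracting the remaining from the first: starting from the r=6 sphere (61.17 mm²), the r=3.5 cylinder at (13, 1) misses the remaining region (no effect) — area = 61.17 mm². At z = 5.85: the sphere: section is a regular 32-gon, circumradius = √(r²−h²) = √(6²−0.15²) = 5.998 (area = (32/2)·5.998²·sin(360°/32) = 112.30 mm²); the 26.5×16.5 cube at (0, -0.5) contributes its full rectangle (area 437.25 mm²); the r=3.5 cylinder at (13, 1) contributes a regular 32-gon of circumradius 3.5 (area = (32/2)·3.500²·sin(360°/32) = 38.24 mm²); the 9.5×5.5 cube at (12, 15) contributes its full rectangle (area 52.25 mm²); Taking the first minus the rest: starting from the r=6 sphere (112.30 mm²), the 26.5×16.5 cube at (0, -0.5) partially overlaps it — only the 31.06 mm² overlap (of its 437.25 mm²) is removed, clipping the outline; the r=3.5 cylinder at (13, 1) misses the remaining region (no effect); the 9.5×5.5 cube at (12, 15) misses the remaining region (no effect) — area = 81.24 mm². Checking containment: at z = 5.85 the cross-section extends beyond the z = 1.95 cross-section by about 37.56 mm².

part overhangs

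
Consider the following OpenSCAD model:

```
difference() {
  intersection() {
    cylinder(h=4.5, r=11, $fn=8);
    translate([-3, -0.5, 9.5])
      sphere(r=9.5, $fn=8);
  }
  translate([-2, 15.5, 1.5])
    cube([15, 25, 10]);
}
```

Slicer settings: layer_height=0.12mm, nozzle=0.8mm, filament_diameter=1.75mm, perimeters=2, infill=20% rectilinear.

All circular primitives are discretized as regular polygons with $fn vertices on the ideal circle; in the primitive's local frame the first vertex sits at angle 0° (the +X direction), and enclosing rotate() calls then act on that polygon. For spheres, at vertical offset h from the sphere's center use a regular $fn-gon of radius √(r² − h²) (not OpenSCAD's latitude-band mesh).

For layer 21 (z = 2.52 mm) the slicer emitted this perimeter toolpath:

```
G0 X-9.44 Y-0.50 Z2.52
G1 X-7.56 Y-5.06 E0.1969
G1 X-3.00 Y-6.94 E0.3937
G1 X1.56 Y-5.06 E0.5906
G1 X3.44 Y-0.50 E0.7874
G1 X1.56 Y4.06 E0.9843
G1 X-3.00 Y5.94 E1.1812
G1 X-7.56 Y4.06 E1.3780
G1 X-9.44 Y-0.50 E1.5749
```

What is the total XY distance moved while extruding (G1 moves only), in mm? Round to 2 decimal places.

39.46 mm

Sum the Euclidean lengths of each G1 segment: total = 39.46 mm.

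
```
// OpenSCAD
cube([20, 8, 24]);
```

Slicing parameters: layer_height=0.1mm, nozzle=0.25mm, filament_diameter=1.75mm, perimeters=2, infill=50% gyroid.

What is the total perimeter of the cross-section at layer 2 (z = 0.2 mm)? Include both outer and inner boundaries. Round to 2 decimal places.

56.00 mm

At z = 0.2 mm: the 20×8 cube contributes its full rectangle (perimeter 56.00 mm). Overall, the cross-section is a single solid region. Total boundary length (outer) = 56.00 mm.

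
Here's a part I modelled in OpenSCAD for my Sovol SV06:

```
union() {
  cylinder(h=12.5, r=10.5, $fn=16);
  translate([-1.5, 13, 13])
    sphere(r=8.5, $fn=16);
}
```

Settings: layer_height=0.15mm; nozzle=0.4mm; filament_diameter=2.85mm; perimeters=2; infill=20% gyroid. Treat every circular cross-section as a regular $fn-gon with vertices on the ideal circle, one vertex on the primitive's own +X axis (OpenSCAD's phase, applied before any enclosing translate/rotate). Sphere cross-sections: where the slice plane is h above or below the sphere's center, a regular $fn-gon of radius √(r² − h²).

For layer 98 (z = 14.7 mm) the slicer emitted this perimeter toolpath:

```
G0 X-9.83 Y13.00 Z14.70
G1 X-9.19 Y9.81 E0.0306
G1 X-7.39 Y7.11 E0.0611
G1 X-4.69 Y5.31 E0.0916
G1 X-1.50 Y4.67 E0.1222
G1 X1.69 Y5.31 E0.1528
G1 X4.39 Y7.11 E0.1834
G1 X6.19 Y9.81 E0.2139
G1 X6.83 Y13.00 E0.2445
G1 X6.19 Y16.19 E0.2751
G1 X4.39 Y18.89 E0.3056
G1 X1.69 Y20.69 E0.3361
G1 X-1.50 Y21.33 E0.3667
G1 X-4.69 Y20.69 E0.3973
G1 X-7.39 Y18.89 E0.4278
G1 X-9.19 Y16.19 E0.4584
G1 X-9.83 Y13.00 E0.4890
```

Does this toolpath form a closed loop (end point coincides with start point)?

Start point (G0): (-9.83, 13.00). End point (last G1): the path returns to the start — closed.

yes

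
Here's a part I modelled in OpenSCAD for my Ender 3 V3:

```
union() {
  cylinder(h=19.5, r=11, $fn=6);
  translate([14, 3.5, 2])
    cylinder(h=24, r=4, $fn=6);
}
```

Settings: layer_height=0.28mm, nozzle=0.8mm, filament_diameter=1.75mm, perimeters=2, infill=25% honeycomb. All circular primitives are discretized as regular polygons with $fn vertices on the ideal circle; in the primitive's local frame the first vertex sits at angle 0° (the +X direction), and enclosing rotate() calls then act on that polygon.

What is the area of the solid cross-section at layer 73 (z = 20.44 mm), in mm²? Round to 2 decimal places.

At z = 20.44 mm: the cylinder does not reach this height (z outside [0, 19.5]); the r=4 cylinder at (14, 3.5) gives a regular 6-gon of circumradius 4 (constant along its height) (area = (6/2)·4.000²·sin(360°/6) = 41.57 mm²); Taking the union: only the r=4 cylinder at (14, 3.5) is present, so the union is just that shape — area = 41.57 mm². Overall, the cross-section is a single solid region. Net area = 41.57 mm².

41.57 mm²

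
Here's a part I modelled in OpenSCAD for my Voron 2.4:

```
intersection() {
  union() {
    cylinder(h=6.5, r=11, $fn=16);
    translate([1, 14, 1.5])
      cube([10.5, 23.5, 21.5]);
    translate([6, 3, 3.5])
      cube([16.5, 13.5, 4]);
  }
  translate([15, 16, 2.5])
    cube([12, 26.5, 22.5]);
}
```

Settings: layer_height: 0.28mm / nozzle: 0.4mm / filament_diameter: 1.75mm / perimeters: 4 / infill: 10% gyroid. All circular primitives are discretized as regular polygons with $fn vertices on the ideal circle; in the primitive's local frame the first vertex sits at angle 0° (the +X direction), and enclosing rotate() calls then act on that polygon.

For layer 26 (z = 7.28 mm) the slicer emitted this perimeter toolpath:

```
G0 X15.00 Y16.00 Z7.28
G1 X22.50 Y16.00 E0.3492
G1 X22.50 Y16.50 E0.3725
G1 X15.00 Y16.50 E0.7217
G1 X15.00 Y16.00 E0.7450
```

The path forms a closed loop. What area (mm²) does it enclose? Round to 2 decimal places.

3.75 mm²

Apply the shoelace formula to the sequence of (X, Y) vertices; enclosed area = 3.75 mm².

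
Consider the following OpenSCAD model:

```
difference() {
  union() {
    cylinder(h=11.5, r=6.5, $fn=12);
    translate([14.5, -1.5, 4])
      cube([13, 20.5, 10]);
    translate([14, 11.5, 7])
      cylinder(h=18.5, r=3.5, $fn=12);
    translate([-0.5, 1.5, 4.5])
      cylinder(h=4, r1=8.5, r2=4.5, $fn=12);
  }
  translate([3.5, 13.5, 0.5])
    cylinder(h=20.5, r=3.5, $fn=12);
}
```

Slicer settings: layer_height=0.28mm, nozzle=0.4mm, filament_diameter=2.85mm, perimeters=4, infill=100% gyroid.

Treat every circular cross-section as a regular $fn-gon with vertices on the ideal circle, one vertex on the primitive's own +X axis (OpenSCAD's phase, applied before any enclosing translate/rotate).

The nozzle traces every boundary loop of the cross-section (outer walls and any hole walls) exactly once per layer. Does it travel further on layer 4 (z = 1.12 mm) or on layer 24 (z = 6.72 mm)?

Layer 4 (z = 1.12): the r=6.5 cylinder gives a regular 12-gon of circumradius 6.5 (constant along its height) (perimeter = 2·12·6.500·sin(180°/12) = 40.38 mm); the cube at (14.5, -1.5) is not intersected at this z (z outside [4, 14]); the cylinder at (14, 11.5) is absent (z outside [7, 25.5]); the cone at (-0.5, 1.5) does not reach this height (z outside [4.5, 8.5]); Taking the union: only the r=6.5 cylinder is present, so the union is just that shape — boundary = 40.38 mm; the cylinder at (3.5, 13.5): section is a regular 12-gon, circumradius r=3.5 (perimeter = 2·12·3.500·sin(180°/12) = 21.74 mm); After the difference (first − rest): starting from the result so far, the r=3.5 cylinder at (3.5, 13.5) misses the remaining region (no effect) — boundary = 40.38 mm. So its perimeter = 40.38 mm. Layer 24 (z = 6.72): the r=6.5 cylinder gives a regular 12-gon of circumradius 6.5 (constant along its height) (perimeter = 2·12·6.500·sin(180°/12) = 40.38 mm); the cube at (14.5, -1.5) is present — its section is the full 13×20.5 rectangle (perimeter 67.00 mm); the cylinder at (14, 11.5) does not reach this height (z outside [7, 25.5]); the cone at (-0.5, 1.5) (r1=8.5→r2=4.5) has section circumradius 6.280 here — a regular 12-gon (perimeter = 2·12·6.280·sin(180°/12) = 39.01 mm); Merging all regions: the regions partially overlap (shared area 102.58 mm²), so the edge portions inside another operand are dropped and the merged outline is re-measured after clipping — boundary = 109.96 mm; the r=3.5 cylinder at (3.5, 13.5) contributes a regular 12-gon of circumradius 3.5 (perimeter = 2·12·3.500·sin(180°/12) = 21.74 mm); After the difference (first − rest): starting from that combined region, the r=3.5 cylinder at (3.5, 13.5) misses the remaining region (no effect) — boundary = 109.96 mm. So its perimeter = 109.96 mm. Layer 24 is larger (109.96 vs 40.38 mm).

layer 24 (z = 6.72 mm)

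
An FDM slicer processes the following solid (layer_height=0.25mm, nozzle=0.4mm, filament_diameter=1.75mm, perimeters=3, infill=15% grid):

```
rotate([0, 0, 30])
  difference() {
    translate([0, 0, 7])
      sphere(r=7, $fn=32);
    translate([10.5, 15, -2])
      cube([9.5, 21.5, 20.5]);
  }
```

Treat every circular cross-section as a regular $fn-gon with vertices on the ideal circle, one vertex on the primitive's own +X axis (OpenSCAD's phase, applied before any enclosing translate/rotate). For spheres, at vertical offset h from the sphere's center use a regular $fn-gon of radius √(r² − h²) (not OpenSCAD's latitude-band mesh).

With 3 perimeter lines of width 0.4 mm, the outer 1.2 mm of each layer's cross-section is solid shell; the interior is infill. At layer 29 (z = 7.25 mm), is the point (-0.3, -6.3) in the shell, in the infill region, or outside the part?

At z = 7.25 mm: the r=7 sphere contributes a regular 32-gon of circumradius √(7²−0.25²) = 6.996; the cube at (10.5, 15) is present — its section is the full 9.5×21.5 rectangle; After the difference (first − rest): starting from the r=7 sphere, the 9.5×21.5 cube at (10.5, 15) misses the remaining region (no effect) — 1 connected region; (rotated 30° about Z; rotation is an isometry so areas/perimeters/island counts are preserved). Overall, the cross-section is a single solid region. Undo the 30° rotation: the query point maps to (-3.410, -5.306) in the un-rotated model frame. The nearest boundary edge runs (-2.68, -6.46)→(-3.89, -5.82); distance from the point to it = 0.68 mm. The point is inside the cross-section, 0.68 mm from the nearest boundary — within the 1.2 mm shell band (3 × 0.4).

shell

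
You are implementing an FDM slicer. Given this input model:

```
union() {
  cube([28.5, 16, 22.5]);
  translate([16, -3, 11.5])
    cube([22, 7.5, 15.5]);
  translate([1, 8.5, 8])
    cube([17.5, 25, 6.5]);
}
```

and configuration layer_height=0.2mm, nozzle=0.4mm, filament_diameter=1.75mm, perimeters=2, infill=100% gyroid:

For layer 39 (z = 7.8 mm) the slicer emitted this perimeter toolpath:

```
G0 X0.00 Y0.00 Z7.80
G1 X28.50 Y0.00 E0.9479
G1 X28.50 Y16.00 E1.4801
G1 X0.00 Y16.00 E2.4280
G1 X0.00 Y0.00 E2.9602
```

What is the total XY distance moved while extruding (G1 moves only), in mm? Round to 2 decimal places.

89.00 mm

Sum the Euclidean lengths of each G1 segment: total = 89.00 mm.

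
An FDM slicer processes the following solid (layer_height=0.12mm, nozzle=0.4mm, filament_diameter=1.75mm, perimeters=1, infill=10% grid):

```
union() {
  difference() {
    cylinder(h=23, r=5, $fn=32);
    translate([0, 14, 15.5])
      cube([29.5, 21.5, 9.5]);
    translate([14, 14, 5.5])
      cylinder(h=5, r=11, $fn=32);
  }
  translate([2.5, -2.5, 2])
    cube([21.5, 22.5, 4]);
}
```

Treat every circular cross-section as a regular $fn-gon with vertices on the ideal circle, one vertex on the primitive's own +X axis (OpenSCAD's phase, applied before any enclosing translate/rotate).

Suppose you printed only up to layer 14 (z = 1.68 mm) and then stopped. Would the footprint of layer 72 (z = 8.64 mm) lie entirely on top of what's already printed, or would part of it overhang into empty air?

Compare the two slices. At z = 1.68: the r=5 cylinder contributes a regular 32-gon of circumradius 5 (area = (32/2)·5.000²·sin(360°/32) = 78.04 mm²); the cube at (0, 14) is not intersected at this z (z outside [15.5, 25]); the cylinder at (14, 14) is not intersected at this z (z outside [5.5, 10.5]); Taking the first minus the rest: none of the subtracted shapes is present at this height, so the r=5 cylinder is unchanged — area = 78.04 mm²; the cube at (2.5, -2.5) does not reach this height (z outside [2, 6]); Merging all regions: only the result so far is present, so the union is just that shape — area = 78.04 mm². At z = 8.64: the r=5 cylinder contributes a regular 32-gon of circumradius 5 (area = (32/2)·5.000²·sin(360°/32) = 78.04 mm²); the cube at (0, 14) is not intersected at this z (z outside [15.5, 25]); the r=11 cylinder at (14, 14) gives a regular 32-gon of circumradius 11 (constant along its height) (area = (32/2)·11.000²·sin(360°/32) = 377.69 mm²); After the difference (first − rest): starting from the r=5 cylinder (78.04 mm²), the r=11 cylinder at (14, 14) misses the remaining region (no effect) — area = 78.04 mm²; the cube at (2.5, -2.5) is not intersected at this z (z outside [2, 6]); Taking the union: only the result so far is present, so the union is just that shape — area = 78.04 mm². Checking containment: the cross-section at z = 8.64 is a subset of the cross-section at z = 1.68.

entirely on top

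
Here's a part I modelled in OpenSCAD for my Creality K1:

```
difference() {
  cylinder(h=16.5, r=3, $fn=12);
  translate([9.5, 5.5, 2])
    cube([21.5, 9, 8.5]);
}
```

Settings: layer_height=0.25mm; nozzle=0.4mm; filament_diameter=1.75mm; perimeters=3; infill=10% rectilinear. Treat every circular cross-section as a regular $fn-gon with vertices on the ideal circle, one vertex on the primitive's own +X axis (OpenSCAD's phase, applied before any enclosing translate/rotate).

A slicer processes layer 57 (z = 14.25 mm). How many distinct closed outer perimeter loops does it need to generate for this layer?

At z = 14.25 mm: the cylinder: section is a regular 12-gon, circumradius r=3; the cube at (9.5, 5.5) is not intersected at this z (z outside [2, 10.5]); Subtracting the remaining from the first: none of the subtracted shapes is present at this height, so the r=3 cylinder is unchanged — 1 connected region. The result has 1 disconnected region.

1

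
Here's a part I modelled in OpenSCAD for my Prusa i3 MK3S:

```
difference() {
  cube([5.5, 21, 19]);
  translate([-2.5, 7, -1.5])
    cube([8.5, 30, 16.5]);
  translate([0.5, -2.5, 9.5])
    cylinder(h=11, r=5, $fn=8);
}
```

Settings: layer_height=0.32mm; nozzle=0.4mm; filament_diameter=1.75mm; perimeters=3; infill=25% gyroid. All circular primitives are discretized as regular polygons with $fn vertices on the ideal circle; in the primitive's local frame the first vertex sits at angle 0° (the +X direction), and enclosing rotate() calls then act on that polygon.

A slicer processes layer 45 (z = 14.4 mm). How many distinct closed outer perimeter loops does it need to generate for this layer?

At z = 14.4 mm: the 5.5×21 cube contributes its full rectangle; the cube at (-2.5, 7) (footprint 8.5×30) is included at this height; the cylinder at (0.5, -2.5): section is a regular 8-gon, circumradius r=5; Taking the first minus the rest: starting from the 5.5×21 cube, the 8.5×30 cube at (-2.5, 7) partially overlaps it — only the 77.00 mm² overlap (of its 255.00 mm²) is removed, clipping the outline; the r=5 cylinder at (0.5, -2.5) partially overlaps it — only the 7.67 mm² overlap (of its 70.71 mm²) is removed, clipping the outline — 1 connected region. The result has 1 disconnected region.

1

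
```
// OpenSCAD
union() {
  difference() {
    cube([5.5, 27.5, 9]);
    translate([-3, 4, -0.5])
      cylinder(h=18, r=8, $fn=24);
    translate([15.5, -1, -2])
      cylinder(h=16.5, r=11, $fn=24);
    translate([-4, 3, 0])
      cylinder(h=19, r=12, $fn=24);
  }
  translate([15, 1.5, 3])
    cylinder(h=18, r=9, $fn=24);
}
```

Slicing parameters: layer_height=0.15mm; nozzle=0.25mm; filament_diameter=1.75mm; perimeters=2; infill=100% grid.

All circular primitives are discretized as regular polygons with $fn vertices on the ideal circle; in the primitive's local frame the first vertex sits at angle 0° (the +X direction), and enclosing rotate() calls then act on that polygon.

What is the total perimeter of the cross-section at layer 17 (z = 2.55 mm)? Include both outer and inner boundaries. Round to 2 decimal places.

43.08 mm

At z = 2.55 mm: the cube is present — its section is the full 5.5×27.5 rectangle (perimeter 66.00 mm); the r=8 cylinder at (-3, 4) contributes a regular 24-gon of circumradius 8 (perimeter = 2·24·8.000·sin(180°/24) = 50.12 mm); the r=11 cylinder at (15.5, -1) contributes a regular 24-gon of circumradius 11 (perimeter = 2·24·11.000·sin(180°/24) = 68.92 mm); the cylinder at (-4, 3): section is a regular 24-gon, circumradius r=12 (perimeter = 2·24·12.000·sin(180°/24) = 75.18 mm); Taking the first minus the rest: starting from the 5.5×27.5 cube, the r=8 cylinder at (-3, 4) partially overlaps it — only the 44.83 mm² overlap (of its 198.77 mm²) is removed, clipping the outline; the r=11 cylinder at (15.5, -1) partially overlaps it — only the 1.85 mm² overlap (of its 375.81 mm²) is removed, clipping the outline; the r=12 cylinder at (-4, 3) partially overlaps it — only the 22.83 mm² overlap (of its 447.24 mm²) is removed, clipping the outline — boundary = 43.08 mm; the cylinder at (15, 1.5) does not reach this height (z outside [3, 21]); Taking the union: only that combined region is present, so the union is just that shape — boundary = 43.08 mm. Overall, the cross-section is a single solid region. Total boundary length (outer) = 43.08 mm.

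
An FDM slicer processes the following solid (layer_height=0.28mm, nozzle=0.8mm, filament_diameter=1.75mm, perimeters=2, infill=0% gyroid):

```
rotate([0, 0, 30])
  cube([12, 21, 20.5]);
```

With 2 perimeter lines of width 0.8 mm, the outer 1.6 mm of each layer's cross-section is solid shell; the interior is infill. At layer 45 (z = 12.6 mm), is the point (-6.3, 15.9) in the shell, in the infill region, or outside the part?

infill

At z = 12.6 mm: the cube (footprint 12×21) is included at this height; (rotated 30° about Z; rotation is an isometry so areas/perimeters/island counts are preserved). Overall, the cross-section is a single solid region. Undo the 30° rotation: the query point maps to (2.494, 16.920) in the un-rotated model frame. The nearest boundary edge runs (0.00, 21.00)→(0.00, 0.00); distance from the point to it = 2.49 mm. The point is inside the cross-section and 2.49 mm from the nearest boundary — more than the 1.6 mm shell width (2 × 0.8), so it's in the infill interior.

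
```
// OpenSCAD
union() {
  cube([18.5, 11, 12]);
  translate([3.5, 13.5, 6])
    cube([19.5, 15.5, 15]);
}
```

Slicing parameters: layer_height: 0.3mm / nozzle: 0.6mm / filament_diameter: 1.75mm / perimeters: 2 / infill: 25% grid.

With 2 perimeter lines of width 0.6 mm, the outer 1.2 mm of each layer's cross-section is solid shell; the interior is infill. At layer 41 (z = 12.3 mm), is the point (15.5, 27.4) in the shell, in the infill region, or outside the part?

At z = 12.3 mm: the cube is not intersected at this z (z outside [0, 12]); the cube at (3.5, 13.5) is present — its section is the full 19.5×15.5 rectangle; Combining (union): only the 19.5×15.5 cube at (3.5, 13.5) is present, so the union is just that shape — 1 connected region. Overall, the cross-section is a single solid region. The nearest boundary edge runs (23.00, 29.00)→(3.50, 29.00); distance from the point to it = 1.60 mm. The point is inside the cross-section and 1.60 mm from the nearest boundary — more than the 1.2 mm shell width (2 × 0.6), so it's in the infill interior.

infill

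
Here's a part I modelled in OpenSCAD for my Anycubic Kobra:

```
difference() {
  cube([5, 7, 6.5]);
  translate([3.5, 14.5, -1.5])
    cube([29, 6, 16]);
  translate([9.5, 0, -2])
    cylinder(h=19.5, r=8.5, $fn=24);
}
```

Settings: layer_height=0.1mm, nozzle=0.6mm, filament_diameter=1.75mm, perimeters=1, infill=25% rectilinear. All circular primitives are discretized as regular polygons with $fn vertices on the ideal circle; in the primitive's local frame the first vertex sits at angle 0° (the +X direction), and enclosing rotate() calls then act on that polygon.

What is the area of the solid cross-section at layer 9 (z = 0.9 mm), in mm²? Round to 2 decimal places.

15.08 mm²

At z = 0.9 mm: the 5×7 cube contributes its full rectangle (area 35.00 mm²); the cube at (3.5, 14.5) (footprint 29×6) is included at this height (area 174.00 mm²); the r=8.5 cylinder at (9.5, 0) contributes a regular 24-gon of circumradius 8.5 (area = (24/2)·8.500²·sin(360°/24) = 224.40 mm²); Subtracting the remaining from the first: starting from the 5×7 cube (35.00 mm²), the 29×6 cube at (3.5, 14.5) misses the remaining region (no effect); the r=8.5 cylinder at (9.5, 0) partially overlaps it — only the 19.92 mm² overlap (of its 224.40 mm²) is removed, clipping the outline — area = 15.08 mm². Overall, the cross-section is a single solid region. Net area = 15.08 mm².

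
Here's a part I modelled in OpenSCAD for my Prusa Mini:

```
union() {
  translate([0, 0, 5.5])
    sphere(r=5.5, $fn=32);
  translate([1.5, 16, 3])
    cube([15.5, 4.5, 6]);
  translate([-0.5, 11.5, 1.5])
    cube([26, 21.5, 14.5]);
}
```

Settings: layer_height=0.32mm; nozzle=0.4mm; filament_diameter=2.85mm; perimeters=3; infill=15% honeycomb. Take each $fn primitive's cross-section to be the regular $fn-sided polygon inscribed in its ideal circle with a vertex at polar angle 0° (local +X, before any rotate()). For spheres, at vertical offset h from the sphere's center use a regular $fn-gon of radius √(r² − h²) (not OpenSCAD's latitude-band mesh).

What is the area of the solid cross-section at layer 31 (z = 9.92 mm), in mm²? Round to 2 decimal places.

592.44 mm²

At z = 9.92 mm: the r=5.5 sphere slices to a regular 32-gon of circumradius 3.273 (√(r²−h²) with h=4.42 from center) (area = (32/2)·3.273²·sin(360°/32) = 33.44 mm²); the cube at (1.5, 16) is absent (z outside [3, 9]); the cube at (-0.5, 11.5) is present — its section is the full 26×21.5 rectangle (area 559.00 mm²); Combining (union): the 2 present regions are separate (no shared area or edge), so areas and boundary lengths simply add and each stays a separate island — area = 592.44 mm². Overall, the cross-section has 2 separate islands. Net area = 592.44 mm².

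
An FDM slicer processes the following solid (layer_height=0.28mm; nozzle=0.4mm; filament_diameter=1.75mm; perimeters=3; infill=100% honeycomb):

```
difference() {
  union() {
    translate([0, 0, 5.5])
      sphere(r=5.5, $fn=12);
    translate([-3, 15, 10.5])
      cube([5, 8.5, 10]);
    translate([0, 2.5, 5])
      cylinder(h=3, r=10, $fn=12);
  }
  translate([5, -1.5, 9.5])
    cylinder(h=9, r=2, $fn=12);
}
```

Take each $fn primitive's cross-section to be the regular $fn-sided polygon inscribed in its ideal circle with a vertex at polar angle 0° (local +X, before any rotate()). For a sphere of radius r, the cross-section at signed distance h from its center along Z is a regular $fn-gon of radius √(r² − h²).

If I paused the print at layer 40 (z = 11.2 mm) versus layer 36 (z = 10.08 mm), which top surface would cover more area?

Layer 40 (z = 11.2): the sphere is not intersected at this z (|z−center|=5.700 > r=5.5); the cube at (-3, 15) (footprint 5×8.5) is included at this height (area 42.50 mm²); the cylinder at (0, 2.5) is absent (z outside [5, 8]); Taking the union: only the 5×8.5 cube at (-3, 15) is present, so the union is just that shape — area = 42.50 mm²; the cylinder at (5, -1.5): section is a regular 12-gon, circumradius r=2 (area = (12/2)·2.000²·sin(360°/12) = 12.00 mm²); Subtracting the remaining from the first: starting from that combined region (42.50 mm²), the r=2 cylinder at (5, -1.5) misses the remaining region (no effect) — area = 42.50 mm². So its area = 42.50 mm². Layer 36 (z = 10.08): the r=5.5 sphere slices to a regular 12-gon of circumradius 3.045 (√(r²−h²) with h=4.58 from center) (area = (12/2)·3.045²·sin(360°/12) = 27.82 mm²); the cube at (-3, 15) does not reach this height (z outside [10.5, 20.5]); the cylinder at (0, 2.5) is absent (z outside [5, 8]); Taking the union: only the r=5.5 sphere is present, so the union is just that shape — area = 27.82 mm²; the r=2 cylinder at (5, -1.5) contributes a regular 12-gon of circumradius 2 (area = (12/2)·2.000²·sin(360°/12) = 12.00 mm²); After the difference (first − rest): starting from that combined region (27.82 mm²), the r=2 cylinder at (5, -1.5) misses the remaining region (no effect) — area = 27.82 mm². So its area = 27.82 mm². Layer 40 is larger (42.50 vs 27.82 mm²).

layer 40 (z = 11.2 mm)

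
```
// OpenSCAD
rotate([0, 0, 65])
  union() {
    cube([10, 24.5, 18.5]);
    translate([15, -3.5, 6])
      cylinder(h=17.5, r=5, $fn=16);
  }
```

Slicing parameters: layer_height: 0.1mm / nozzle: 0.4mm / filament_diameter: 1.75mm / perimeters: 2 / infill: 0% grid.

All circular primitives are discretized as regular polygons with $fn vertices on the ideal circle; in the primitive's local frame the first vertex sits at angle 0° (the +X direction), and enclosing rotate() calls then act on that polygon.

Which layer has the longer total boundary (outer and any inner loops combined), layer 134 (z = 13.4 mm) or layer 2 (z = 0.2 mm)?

Layer 134 (z = 13.4): the 10×24.5 cube contributes its full rectangle (perimeter 69.00 mm); the r=5 cylinder at (15, -3.5) contributes a regular 16-gon of circumradius 5 (perimeter = 2·16·5.000·sin(180°/16) = 31.21 mm); Merging all regions: the 2 present regions are separate (no shared area or edge), so areas and boundary lengths simply add and each stays a separate island — boundary = 100.21 mm; (rotated 65° about Z; rotation is an isometry so areas/perimeters/island counts are preserved). So its perimeter = 100.21 mm. Layer 2 (z = 0.2): the cube is present — its section is the full 10×24.5 rectangle (perimeter 69.00 mm); the cylinder at (15, -3.5) is absent (z outside [6, 23.5]); Taking the union: only the 10×24.5 cube is present, so the union is just that shape — boundary = 69.00 mm; (whole slice rotated 65° about Z — lengths, areas and connectivity unchanged). So its perimeter = 69.00 mm. Layer 134 is larger (100.21 vs 69.00 mm).

layer 134 (z = 13.4 mm)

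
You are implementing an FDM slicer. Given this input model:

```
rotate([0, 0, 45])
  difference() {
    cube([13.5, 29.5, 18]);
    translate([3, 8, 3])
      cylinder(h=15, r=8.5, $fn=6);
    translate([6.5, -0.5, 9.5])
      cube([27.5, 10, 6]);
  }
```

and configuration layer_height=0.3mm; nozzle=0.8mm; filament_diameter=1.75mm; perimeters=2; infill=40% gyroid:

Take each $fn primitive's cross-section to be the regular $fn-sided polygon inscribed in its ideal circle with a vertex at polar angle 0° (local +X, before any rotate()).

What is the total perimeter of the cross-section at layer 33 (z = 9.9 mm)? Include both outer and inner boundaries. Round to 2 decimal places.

78.80 mm

At z = 9.9 mm: the cube (footprint 13.5×29.5) is included at this height (perimeter 86.00 mm); the r=8.5 cylinder at (3, 8) gives a regular 6-gon of circumradius 8.5 (constant along its height) (perimeter = 2·6·8.500·sin(180°/6) = 51.00 mm); the 27.5×10 cube at (6.5, -0.5) contributes its full rectangle (perimeter 75.00 mm); After the difference (first − rest): starting from the 13.5×29.5 cube, the r=8.5 cylinder at (3, 8) partially overlaps it — only the 138.02 mm² overlap (of its 187.71 mm²) is removed, clipping the outline; the 27.5×10 cube at (6.5, -0.5) partially overlaps it — only the 38.49 mm² overlap (of its 275.00 mm²) is removed, clipping the outline — boundary = 78.80 mm; (rotated 45° about Z; rotation is an isometry so areas/perimeters/island counts are preserved). Overall, the cross-section has 2 separate islands. Total boundary length (outer) = 78.80 mm.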